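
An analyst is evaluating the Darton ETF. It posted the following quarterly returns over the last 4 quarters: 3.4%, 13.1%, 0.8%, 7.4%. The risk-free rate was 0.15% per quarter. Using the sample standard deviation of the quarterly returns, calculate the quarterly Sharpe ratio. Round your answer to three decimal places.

1.125

r̄ = (3.4 + 13.1 + 0.8 + 7.4) / 4 = 24.70 / 4 = 6.1750%
Σ(r − r̄)² = (3.4 − 6.1750)² + (13.1 − 6.1750)² + (0.8 − 6.1750)² + … = 86.0475
sample σ = √(86.0475 / 3) = √28.6825 = 5.3556%
Sharpe = (r̄ − rf) / σ = (6.1750 − 0.15) / 5.3556 = 6.0250 / 5.3556 = 1.1250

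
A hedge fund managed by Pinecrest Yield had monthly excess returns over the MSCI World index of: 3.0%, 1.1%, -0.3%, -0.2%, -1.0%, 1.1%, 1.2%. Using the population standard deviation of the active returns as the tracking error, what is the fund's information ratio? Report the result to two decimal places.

r̄ = (3 + 1.1 − 0.3 − 0.2 − 1 + 1.1 + 1.2) / 7 = 4.90 / 7 = 0.7000%
Σ(r − r̄)² = (3 − 0.7000)² + (1.1 − 0.7000)² + (-0.3 − 0.7000)² + … = 10.5600
population σ = √(10.5600 / 7) = √1.5086 = 1.2283%
IR = r̄ / tracking error = 0.7000 / 1.2283 = 0.5699

0.57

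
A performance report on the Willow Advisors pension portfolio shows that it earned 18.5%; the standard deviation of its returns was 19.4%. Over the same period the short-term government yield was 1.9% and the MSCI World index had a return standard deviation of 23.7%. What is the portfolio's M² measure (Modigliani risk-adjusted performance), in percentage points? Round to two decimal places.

22.18

Sharpe = (Rp − Rf) / σp = (18.5% − 1.9%) / 19.4% = 0.8557
M² = Rf + Sharpe × σm = 1.9% + 0.8557 × 23.7% = 22.1801%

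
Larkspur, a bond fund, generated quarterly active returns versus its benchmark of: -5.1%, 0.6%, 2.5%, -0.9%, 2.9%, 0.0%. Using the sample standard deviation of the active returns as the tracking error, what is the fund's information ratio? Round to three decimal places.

r̄ = (-5.1 + 0.6 + 2.5 − 0.9 + 2.9 + 0) / 6 = 0.00 / 6 = 0.0000%
Σ(r − r̄)² = (-5.1 − 0.0000)² + (0.6 − 0.0000)² + … = 41.8400
sample σ = √(41.8400 / 5) = √8.3680 = 2.8927%
IR = r̄ / tracking error = 0.0000 / 2.8927 = 0.0000

0.000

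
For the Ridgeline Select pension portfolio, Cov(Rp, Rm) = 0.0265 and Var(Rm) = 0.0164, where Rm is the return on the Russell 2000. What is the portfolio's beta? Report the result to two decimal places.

1.62

β = Cov(Rp, Rm) / Var(Rm) = 0.0265 / 0.0164 = 1.6159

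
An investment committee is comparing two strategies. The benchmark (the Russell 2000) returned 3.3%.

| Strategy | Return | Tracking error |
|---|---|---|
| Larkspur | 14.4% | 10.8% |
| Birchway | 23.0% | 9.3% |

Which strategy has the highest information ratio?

Birchway

Larkspur: IR = (14.4% − 3.3%) / 10.8% = 1.028
Birchway: IR = (23.0% − 3.3%) / 9.3% = 2.118
Highest: Birchway (2.118).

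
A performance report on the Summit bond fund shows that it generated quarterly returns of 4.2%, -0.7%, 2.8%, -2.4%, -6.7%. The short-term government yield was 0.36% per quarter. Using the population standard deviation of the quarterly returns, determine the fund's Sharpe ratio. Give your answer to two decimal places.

-0.24

r̄ = (4.2 − 0.7 + 2.8 − 2.4 − 6.7) / 5 = -2.80 / 5 = -0.5600%
Σ(r − r̄)² = 75.0520; population σ = √(75.0520/5) = 3.8743%
Sharpe = (r̄ − rf) / σ = (-0.5600 − 0.36) / 3.8743 = -0.9200 / 3.8743 = -0.2375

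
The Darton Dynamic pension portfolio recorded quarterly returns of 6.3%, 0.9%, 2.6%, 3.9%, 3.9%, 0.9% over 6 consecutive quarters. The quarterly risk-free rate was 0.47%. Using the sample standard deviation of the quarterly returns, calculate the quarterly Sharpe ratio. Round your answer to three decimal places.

μ = (6.3 + 0.9 + 2.6 + 3.9 + 3.9 + 0.9) / 6 = 18.50 / 6 = 3.0833%
Sample std dev = √[21.4483 / 5] = 2.0711%
Sharpe = (μ − rf) / σ = (3.0833 − 0.47) / 2.0711 = 2.6133 / 2.0711 = 1.2618

1.262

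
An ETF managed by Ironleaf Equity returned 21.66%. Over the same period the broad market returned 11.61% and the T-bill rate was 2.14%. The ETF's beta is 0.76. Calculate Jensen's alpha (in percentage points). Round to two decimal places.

12.32

CAPM expected return = Rf + β(Rm − Rf) = 2.14% + 0.76 × (11.61% − 2.14%) = 2.14 + 0.76 × 9.47 = 9.3372%
Jensen's α = Rp − E[R] = 21.66% − 9.3372% = 12.3228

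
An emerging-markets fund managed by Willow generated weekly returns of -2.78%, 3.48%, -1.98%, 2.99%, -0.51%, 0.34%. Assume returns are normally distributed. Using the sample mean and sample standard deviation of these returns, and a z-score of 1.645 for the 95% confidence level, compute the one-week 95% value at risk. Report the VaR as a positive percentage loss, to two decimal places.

r̄ = (-2.78 + 3.48 − 1.98 + 2.99 − 0.51 + 0.34) / 6 = 1.540 / 6 = 0.2567%
Sample σ = √[Σ(r − r̄)² / 5] = √[32.6797 / 5] = √6.5359 = 2.5565%
VaR = −(r̄ − z·σ) = −(0.2567 − 1.645 × 2.5565) = −(-3.9487) = 3.9487%

3.95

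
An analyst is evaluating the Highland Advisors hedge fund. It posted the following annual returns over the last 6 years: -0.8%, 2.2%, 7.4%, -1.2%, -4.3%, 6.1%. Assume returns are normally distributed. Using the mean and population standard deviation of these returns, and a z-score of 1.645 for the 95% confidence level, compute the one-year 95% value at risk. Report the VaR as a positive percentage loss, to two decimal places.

r̄ = (-0.8 + 2.2 + 7.4 − 1.2 − 4.3 + 6.1) / 6 = 1.5667%
Σ(r − r̄)² = 102.6533; population σ = √(102.6533/6) = 4.1363%
VaR = −(r̄ − z·σ) = −(1.5667 − 1.645 × 4.1363) = −(-5.2375) = 5.2375%

5.24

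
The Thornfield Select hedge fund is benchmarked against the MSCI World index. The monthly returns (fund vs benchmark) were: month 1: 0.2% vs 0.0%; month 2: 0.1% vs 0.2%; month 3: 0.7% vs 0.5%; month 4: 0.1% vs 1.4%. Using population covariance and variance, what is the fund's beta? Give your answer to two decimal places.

-0.06

r̄p = 0.2750%,  r̄m = 0.5250%
Cov = Σ(rp − r̄p)(rm − r̄m) / 4 = -0.0169
Var(rm) = Σ(rm − r̄m)² / 4 = 0.2869
β = Cov / Var = -0.0169 / 0.2869 = -0.0589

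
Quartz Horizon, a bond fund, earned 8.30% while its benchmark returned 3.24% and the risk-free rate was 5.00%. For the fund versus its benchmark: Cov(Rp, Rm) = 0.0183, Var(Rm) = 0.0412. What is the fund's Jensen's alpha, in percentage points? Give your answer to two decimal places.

4.08

β = Cov / Var = 0.0183 / 0.0412 = 0.4442
E[R] = Rf + β(Rm − Rf) = 5.00% + 0.4442 × (3.24% − 5.00%) = 4.2182%
α = Rp − E[R] = 8.30% − 4.2182% = 4.0818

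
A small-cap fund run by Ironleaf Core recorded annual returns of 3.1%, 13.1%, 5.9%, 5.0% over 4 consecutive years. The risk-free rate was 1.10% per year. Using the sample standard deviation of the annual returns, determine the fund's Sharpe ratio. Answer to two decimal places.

Mean return r̄ = 27.10 / 4 = 6.7750%
Sample std dev = √[57.4275 / 3] = 4.3752%
Sharpe = (r̄ − rf) / σ = (6.7750 − 1.1) / 4.3752 = 5.6750 / 4.3752 = 1.2971

1.30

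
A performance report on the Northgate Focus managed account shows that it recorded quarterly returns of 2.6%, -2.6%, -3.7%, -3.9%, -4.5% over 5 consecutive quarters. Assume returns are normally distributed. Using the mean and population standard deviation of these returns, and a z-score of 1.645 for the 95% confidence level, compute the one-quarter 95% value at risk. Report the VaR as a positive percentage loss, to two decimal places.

Mean return r̄ = -12.10 / 5 = -2.4200%
Population std dev = √[33.3880 / 5] = 2.5841%
VaR = −(r̄ − z·σ) = −(-2.4200 − 1.645 × 2.5841) = −(-6.6708) = 6.6708%

6.67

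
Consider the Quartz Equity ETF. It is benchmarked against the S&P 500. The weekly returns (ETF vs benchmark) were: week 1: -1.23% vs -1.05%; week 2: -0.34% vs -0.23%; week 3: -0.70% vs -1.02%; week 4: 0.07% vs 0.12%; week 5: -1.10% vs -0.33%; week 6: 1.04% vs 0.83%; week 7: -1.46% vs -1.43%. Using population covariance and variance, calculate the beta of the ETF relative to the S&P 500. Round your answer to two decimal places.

1.02

r̄p = -0.5314%,  r̄m = -0.4443%
Cov = Σ(rp − r̄p)(rm − r̄m) / 7 = 0.5362
Var(rm) = Σ(rm − r̄m)² / 7 = 0.5245
β = Cov / Var = 0.5362 / 0.5245 = 1.0223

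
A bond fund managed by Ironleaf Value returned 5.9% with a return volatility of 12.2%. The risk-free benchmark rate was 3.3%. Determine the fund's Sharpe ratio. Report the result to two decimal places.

0.21

Sharpe = (Rp − Rf) / σp = (5.9% − 3.3%) / 12.2% = 2.60% / 12.2% = 0.2131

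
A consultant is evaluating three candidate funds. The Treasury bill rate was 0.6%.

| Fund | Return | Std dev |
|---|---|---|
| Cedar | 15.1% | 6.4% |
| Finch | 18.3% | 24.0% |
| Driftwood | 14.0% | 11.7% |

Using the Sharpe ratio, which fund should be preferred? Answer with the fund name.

Cedar

Cedar: Sharpe ratio = (15.1% − 0.6%) / 6.4% = 2.266
Finch: Sharpe ratio = (18.3% − 0.6%) / 24.0% = 0.738
Driftwood: Sharpe ratio = (14.0% − 0.6%) / 11.7% = 1.145
Highest: Cedar (2.266).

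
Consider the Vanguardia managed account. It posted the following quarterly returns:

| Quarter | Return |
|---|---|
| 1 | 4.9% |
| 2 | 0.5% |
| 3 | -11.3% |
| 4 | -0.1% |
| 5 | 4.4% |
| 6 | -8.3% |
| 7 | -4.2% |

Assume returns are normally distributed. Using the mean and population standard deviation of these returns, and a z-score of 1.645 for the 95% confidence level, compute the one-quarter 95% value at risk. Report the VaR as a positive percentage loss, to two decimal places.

11.43

r̄ = (4.9 + 0.5 − 11.3 − 0.1 + 4.4 − 8.3 − 4.2) / 7 = -2.0143%
Σ(r − r̄)² = 229.4486; population σ = √(229.4486/7) = 5.7252%
VaR = −(r̄ − z·σ) = −(-2.0143 − 1.645 × 5.7252) = −(-11.4323) = 11.4323%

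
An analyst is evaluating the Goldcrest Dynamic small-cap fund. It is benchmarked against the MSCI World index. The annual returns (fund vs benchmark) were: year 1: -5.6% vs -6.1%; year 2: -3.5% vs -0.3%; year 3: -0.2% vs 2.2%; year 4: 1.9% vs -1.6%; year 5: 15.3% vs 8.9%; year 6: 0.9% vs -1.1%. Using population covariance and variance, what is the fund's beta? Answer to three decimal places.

r̄p = 1.4667%,  r̄m = 0.3333%
Cov = Σ(rp − r̄p)(rm − r̄m) / 6 = 27.3294
Var(rm) = Σ(rm − r̄m)² / 6 = 20.7422
β = Cov / Var = 27.3294 / 20.7422 = 1.3176

1.318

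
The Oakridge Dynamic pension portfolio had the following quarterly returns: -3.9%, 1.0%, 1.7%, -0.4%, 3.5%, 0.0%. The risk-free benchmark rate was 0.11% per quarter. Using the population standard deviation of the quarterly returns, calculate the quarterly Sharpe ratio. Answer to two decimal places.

0.09

Mean return r̄ = 1.90 / 6 = 0.3167%
Σ(r − r̄)² = (-3.9 − 0.3167)² + (1 − 0.3167)² + … = 30.9083
population σ = √(30.9083 / 6) = √5.1514 = 2.2697%
Sharpe = (r̄ − rf) / σ = (0.3167 − 0.11) / 2.2697 = 0.2067 / 2.2697 = 0.0911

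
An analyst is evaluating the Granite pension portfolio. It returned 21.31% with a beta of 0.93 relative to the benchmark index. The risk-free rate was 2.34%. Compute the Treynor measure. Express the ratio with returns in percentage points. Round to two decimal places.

Treynor = (Rp − Rf) / β = (21.31% − 2.34%) / 0.93 = 18.97 / 0.93 = 20.3978

20.40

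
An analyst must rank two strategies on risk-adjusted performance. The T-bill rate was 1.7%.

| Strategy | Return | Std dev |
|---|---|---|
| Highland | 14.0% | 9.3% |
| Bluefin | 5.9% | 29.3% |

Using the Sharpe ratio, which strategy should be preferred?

Highland

Highland: Sharpe ratio = (14.0% − 1.7%) / 9.3% = 1.323
Bluefin: Sharpe ratio = (5.9% − 1.7%) / 29.3% = 0.143
Highest: Highland (1.323).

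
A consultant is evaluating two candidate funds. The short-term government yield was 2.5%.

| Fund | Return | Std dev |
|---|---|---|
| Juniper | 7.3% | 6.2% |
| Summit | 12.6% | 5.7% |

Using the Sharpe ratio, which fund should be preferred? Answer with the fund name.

Juniper: Sharpe ratio = (7.3% − 2.5%) / 6.2% = 0.774
Summit: Sharpe ratio = (12.6% − 2.5%) / 5.7% = 1.772
Highest: Summit (1.772).

Summit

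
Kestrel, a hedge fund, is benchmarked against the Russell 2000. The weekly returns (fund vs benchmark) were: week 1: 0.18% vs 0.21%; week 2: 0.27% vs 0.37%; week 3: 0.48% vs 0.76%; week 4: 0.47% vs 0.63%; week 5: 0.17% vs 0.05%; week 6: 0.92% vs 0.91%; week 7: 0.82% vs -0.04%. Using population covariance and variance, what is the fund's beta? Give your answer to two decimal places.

0.31

r̄p = 0.4729%,  r̄m = 0.4129%
Cov = Σ(rp − r̄p)(rm − r̄m) / 7 = 0.0350
Var(rm) = Σ(rm − r̄m)² / 7 = 0.1135
β = Cov / Var = 0.0350 / 0.1135 = 0.3084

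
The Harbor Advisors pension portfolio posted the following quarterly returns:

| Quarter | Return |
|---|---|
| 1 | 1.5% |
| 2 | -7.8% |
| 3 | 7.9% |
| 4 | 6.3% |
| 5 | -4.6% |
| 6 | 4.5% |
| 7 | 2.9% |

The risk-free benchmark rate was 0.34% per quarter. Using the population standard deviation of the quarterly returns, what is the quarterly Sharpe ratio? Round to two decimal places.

μ = (1.5 − 7.8 + 7.9 + 6.3 − 4.6 + 4.5 + 2.9) / 7 = 1.5286%
Σ(r − μ)² = 198.6543; population σ = √(198.6543/7) = 5.3272%
Sharpe = (μ − rf) / σ = (1.5286 − 0.34) / 5.3272 = 1.1886 / 5.3272 = 0.2231

0.22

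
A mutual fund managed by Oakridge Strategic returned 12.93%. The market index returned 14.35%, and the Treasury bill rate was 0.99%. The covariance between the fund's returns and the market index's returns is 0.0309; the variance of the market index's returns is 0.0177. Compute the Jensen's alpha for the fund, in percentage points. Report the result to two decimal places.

-11.38

β = Cov / Var = 0.0309 / 0.0177 = 1.7458
E[R] = Rf + β(Rm − Rf) = 0.99% + 1.7458 × (14.35% − 0.99%) = 24.3139%
α = Rp − E[R] = 12.93% − 24.3139% = -11.3839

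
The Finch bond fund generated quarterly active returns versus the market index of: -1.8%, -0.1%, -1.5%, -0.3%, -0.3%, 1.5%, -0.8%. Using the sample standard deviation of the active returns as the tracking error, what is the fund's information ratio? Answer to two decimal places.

-0.44

r̄ = (-1.8 − 0.1 − 1.5 − 0.3 − 0.3 + 1.5 − 0.8) / 7 = -0.4714%
Σ(r − r̄)² = 7.0143; sample σ = √(7.0143/6) = 1.0812%
IR = r̄ / tracking error = -0.4714 / 1.0812 = -0.4360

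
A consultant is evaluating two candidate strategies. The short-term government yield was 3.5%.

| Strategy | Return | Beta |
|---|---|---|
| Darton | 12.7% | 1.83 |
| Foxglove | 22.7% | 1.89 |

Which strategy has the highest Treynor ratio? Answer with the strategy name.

Darton: Treynor = (12.7% − 3.5%) / 1.83 = 5.027
Foxglove: Treynor = (22.7% − 3.5%) / 1.89 = 10.159
Highest: Foxglove (10.159).

Foxglove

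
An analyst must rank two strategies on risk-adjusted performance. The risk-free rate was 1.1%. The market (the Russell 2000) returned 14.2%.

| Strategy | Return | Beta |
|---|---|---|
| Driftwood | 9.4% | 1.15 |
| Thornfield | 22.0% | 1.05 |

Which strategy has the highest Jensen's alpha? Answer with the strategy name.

Thornfield

Driftwood: α = 9.4% − [1.1% + 1.15 × (14.2% − 1.1%)] = -6.765
Thornfield: α = 22.0% − [1.1% + 1.05 × (14.2% − 1.1%)] = 7.145
Highest: Thornfield (7.145).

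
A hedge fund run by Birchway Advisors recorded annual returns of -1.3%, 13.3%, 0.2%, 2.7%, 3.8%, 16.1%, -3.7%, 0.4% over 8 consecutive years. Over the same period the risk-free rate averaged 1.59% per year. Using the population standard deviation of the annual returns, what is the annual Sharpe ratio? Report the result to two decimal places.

μ = (-1.3 + 13.3 + 0.2 + 2.7 + 3.8 + 16.1 − 3.7 + 0.4) / 8 = 3.9375%
Population std dev = √[349.3788 / 8] = 6.6085%
Sharpe = (μ − rf) / σ = (3.9375 − 1.59) / 6.6085 = 2.3475 / 6.6085 = 0.3552

0.36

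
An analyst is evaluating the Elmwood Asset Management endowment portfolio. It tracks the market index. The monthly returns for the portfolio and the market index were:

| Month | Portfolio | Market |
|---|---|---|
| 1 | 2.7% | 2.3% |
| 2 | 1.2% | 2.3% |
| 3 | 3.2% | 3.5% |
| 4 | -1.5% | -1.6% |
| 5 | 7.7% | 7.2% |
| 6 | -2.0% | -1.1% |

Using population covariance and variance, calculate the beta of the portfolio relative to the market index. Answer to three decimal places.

r̄p = 1.8833%,  r̄m = 2.1000%
Cov = Σ(rp − r̄p)(rm − r̄m) / 6 = 9.4133
Var(rm) = Σ(rm − r̄m)² / 6 = 8.6633
β = Cov / Var = 9.4133 / 8.6633 = 1.0866

1.087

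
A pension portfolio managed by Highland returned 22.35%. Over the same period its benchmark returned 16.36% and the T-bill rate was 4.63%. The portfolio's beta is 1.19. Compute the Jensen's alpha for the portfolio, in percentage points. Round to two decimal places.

CAPM expected return = Rf + β(Rm − Rf) = 4.63% + 1.19 × (16.36% − 4.63%) = 4.63 + 1.19 × 11.73 = 18.5887%
Jensen's α = Rp − E[R] = 22.35% − 18.5887% = 3.7613

3.76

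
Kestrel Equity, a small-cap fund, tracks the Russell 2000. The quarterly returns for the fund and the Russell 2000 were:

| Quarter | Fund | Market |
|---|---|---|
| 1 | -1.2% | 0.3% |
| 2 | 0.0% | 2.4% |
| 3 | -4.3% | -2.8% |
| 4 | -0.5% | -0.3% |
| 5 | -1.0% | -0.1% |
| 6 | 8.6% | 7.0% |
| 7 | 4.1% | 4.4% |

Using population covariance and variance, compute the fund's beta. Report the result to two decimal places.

1.25

r̄p = 0.8143%,  r̄m = 1.5571%
Cov = Σ(rp − r̄p)(rm − r̄m) / 7 = 11.6135
Var(rm) = Σ(rm − r̄m)² / 7 = 9.3110
β = Cov / Var = 11.6135 / 9.3110 = 1.2473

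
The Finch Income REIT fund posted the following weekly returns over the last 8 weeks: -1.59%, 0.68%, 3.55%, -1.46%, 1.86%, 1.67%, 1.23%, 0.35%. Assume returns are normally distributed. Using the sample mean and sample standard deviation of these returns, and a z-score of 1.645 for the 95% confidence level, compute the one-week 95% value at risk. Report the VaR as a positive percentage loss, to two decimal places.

μ = (-1.59 + 0.68 + 3.55 − 1.46 + 1.86 + 1.67 + 1.23 + 0.35) / 8 = 6.290 / 8 = 0.7863%
Σ(r − μ)² = (-1.59 − 0.7863)² + (0.68 − 0.7863)² + … = 20.6630
sample σ = √(20.6630 / 7) = √2.9519 = 1.7181%
VaR = −(μ − z·σ) = −(0.7863 − 1.645 × 1.7181) = −(-2.0400) = 2.0400%

2.04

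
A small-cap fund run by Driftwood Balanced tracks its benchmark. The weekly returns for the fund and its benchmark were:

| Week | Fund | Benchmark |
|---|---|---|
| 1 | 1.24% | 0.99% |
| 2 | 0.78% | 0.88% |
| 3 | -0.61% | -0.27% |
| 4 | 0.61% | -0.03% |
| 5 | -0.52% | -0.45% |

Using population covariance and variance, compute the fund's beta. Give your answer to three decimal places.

1.100

r̄p = 0.3000%,  r̄m = 0.2240%
Cov = Σ(rp − r̄p)(rm − r̄m) / 5 = 0.3917
Var(rm) = Σ(rm − r̄m)² / 5 = 0.3560
β = Cov / Var = 0.3917 / 0.3560 = 1.1003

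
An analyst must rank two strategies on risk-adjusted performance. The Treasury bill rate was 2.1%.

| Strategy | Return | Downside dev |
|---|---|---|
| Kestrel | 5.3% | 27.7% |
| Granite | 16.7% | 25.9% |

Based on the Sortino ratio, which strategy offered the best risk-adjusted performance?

Kestrel: Sortino ratio = (5.3% − 2.1%) / 27.7% = 0.116
Granite: Sortino ratio = (16.7% − 2.1%) / 25.9% = 0.564
Highest: Granite (0.564).

Granite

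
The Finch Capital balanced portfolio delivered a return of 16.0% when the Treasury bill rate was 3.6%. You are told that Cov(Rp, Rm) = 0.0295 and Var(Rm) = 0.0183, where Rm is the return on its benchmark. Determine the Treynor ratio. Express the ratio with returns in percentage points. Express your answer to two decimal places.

7.69

β = Cov / Var = 0.0295 / 0.0183 = 1.6120
Treynor = (Rp − Rf) / β = (16.0% − 3.6%) / 1.6120 = 12.40 / 1.6120 = 7.6923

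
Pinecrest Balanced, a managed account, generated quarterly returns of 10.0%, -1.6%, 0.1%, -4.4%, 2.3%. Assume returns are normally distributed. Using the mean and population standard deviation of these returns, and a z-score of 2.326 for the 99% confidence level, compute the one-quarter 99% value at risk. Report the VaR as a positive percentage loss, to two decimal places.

10.07

Mean return r̄ = 6.40 / 5 = 1.2800%
Population σ = √[Σ(r − r̄)² / 5] = √[119.0280 / 5] = √23.8056 = 4.8791%
VaR = −(r̄ − z·σ) = −(1.2800 − 2.326 × 4.8791) = −(-10.0688) = 10.0688%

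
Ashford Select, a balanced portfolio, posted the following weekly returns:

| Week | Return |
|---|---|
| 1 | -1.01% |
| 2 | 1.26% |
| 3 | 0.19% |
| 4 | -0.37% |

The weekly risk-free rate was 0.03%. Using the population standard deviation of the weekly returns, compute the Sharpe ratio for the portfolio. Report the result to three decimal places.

Mean return μ = 0.070 / 4 = 0.0175%
Population std dev = √[2.7795 / 4] = 0.8336%
Sharpe = (μ − rf) / σ = (0.0175 − 0.03) / 0.8336 = -0.0125 / 0.8336 = -0.0150

-0.015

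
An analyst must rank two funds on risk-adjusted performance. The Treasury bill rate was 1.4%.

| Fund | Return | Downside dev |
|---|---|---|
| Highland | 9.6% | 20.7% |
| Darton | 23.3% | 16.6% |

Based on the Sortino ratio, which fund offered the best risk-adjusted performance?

Highland: Sortino ratio = (9.6% − 1.4%) / 20.7% = 0.396
Darton: Sortino ratio = (23.3% − 1.4%) / 16.6% = 1.319
Highest: Darton (1.319).

Darton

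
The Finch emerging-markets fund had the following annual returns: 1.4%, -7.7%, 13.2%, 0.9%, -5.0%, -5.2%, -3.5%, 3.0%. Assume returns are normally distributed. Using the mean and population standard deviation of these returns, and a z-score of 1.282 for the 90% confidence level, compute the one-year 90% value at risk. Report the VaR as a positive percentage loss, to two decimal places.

8.32

μ = (1.4 − 7.7 + 13.2 + 0.9 − 5 − 5.2 − 3.5 + 3) / 8 = -2.90 / 8 = -0.3625%
Σ(r − μ)² = 308.5388; population σ = √(308.5388/8) = 6.2103%
VaR = −(μ − z·σ) = −(-0.3625 − 1.282 × 6.2103) = −(-8.3241) = 8.3241%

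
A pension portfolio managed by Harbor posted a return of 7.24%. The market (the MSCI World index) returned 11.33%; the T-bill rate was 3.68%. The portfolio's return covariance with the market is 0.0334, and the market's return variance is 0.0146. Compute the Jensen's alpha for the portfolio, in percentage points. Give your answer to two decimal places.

β = Cov / Var = 0.0334 / 0.0146 = 2.2877
E[R] = Rf + β(Rm − Rf) = 3.68% + 2.2877 × (11.33% − 3.68%) = 21.1809%
α = Rp − E[R] = 7.24% − 21.1809% = -13.9409

-13.94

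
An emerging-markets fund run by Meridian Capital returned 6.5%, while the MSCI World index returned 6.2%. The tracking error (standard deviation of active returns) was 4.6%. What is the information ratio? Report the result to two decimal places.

IR = (Rp − Rb) / TE = (6.5% − 6.2%) / 4.6% = 0.30% / 4.6% = 0.0652

0.07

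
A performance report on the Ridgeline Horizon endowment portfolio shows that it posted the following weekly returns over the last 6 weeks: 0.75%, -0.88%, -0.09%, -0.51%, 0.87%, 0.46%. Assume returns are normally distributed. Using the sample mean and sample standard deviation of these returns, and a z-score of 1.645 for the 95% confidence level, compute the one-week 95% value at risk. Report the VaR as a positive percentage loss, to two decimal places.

r̄ = (0.75 − 0.88 − 0.09 − 0.51 + 0.87 + 0.46) / 6 = 0.1000%
Sample σ = √[Σ(r − r̄)² / 5] = √[2.5136 / 5] = √0.5027 = 0.7090%
VaR = −(r̄ − z·σ) = −(0.1000 − 1.645 × 0.7090) = −(-1.0663) = 1.0663%

1.07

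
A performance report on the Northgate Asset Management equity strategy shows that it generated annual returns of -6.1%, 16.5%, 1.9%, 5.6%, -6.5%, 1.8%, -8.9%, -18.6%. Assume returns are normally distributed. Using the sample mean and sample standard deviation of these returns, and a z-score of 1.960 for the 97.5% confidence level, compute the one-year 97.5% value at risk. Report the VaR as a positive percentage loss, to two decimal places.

22.60

Mean return μ = -14.30 / 8 = -1.7875%
Sample std dev = √[789.5288 / 7] = 10.6203%
VaR = −(μ − z·σ) = −(-1.7875 − 1.960 × 10.6203) = −(-22.6033) = 22.6033%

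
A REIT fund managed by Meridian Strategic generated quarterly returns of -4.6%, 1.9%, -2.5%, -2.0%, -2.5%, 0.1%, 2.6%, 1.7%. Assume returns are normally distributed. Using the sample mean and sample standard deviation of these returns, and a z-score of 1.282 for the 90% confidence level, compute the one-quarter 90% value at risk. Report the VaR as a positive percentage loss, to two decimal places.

Mean return μ = -5.30 / 8 = -0.6625%
Σ(r − μ)² = 47.4188; sample σ = √(47.4188/7) = 2.6027%
VaR = −(μ − z·σ) = −(-0.6625 − 1.282 × 2.6027) = −(-3.9992) = 3.9992%

4.00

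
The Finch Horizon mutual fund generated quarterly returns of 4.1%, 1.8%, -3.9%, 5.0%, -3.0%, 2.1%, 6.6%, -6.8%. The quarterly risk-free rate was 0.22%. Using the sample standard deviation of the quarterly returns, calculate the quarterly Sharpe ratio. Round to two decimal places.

0.11

r̄ = (4.1 + 1.8 − 3.9 + 5 − 3 + 2.1 + 6.6 − 6.8) / 8 = 5.90 / 8 = 0.7375%
Σ(r − r̄)² = 159.1188; sample σ = √(159.1188/7) = 4.7677%
Sharpe = (r̄ − rf) / σ = (0.7375 − 0.22) / 4.7677 = 0.5175 / 4.7677 = 0.1085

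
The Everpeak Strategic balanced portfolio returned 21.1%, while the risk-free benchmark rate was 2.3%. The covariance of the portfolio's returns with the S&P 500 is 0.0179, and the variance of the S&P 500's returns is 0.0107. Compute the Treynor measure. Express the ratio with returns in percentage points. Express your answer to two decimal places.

β = Cov / Var = 0.0179 / 0.0107 = 1.6729
Treynor = (Rp − Rf) / β = (21.1% − 2.3%) / 1.6729 = 18.80 / 1.6729 = 11.2380

11.24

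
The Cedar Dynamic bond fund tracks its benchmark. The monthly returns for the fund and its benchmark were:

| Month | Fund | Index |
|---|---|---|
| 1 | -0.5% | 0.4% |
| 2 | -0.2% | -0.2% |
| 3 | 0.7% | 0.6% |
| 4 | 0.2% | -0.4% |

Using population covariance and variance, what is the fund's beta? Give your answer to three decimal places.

0.235

r̄p = 0.0500%,  r̄m = 0.1000%
Cov = Σ(rp − r̄p)(rm − r̄m) / 4 = 0.0400
Var(rm) = Σ(rm − r̄m)² / 4 = 0.1700
β = Cov / Var = 0.0400 / 0.1700 = 0.2353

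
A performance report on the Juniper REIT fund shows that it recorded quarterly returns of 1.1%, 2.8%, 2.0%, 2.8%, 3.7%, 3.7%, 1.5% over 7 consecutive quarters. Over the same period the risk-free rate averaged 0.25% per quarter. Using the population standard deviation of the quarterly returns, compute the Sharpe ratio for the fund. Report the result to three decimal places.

2.393

μ = (1.1 + 2.8 + 2 + 2.8 + 3.7 + 3.7 + 1.5) / 7 = 2.5143%
Σ(r − μ)² = 6.2686; population σ = √(6.2686/7) = 0.9463%
Sharpe = (μ − rf) / σ = (2.5143 − 0.25) / 0.9463 = 2.2643 / 0.9463 = 2.3928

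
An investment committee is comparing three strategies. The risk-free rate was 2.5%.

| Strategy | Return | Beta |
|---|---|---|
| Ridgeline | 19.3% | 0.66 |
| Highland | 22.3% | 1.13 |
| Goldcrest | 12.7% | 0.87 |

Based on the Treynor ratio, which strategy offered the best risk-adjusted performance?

Ridgeline

Ridgeline: Treynor = (19.3% − 2.5%) / 0.66 = 25.455
Highland: Treynor = (22.3% − 2.5%) / 1.13 = 17.522
Goldcrest: Treynor = (12.7% − 2.5%) / 0.87 = 11.724
Highest: Ridgeline (25.455).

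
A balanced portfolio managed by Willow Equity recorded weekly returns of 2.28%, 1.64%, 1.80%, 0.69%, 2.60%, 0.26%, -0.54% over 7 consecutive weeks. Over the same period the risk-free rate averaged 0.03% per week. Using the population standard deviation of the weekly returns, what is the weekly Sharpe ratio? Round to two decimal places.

Mean return r̄ = 8.730 / 7 = 1.2471%
Population σ = √[Σ(r − r̄)² / 7] = √[7.8357 / 7] = √1.1194 = 1.0580%
Sharpe = (r̄ − rf) / σ = (1.2471 − 0.03) / 1.0580 = 1.2171 / 1.0580 = 1.1504

1.15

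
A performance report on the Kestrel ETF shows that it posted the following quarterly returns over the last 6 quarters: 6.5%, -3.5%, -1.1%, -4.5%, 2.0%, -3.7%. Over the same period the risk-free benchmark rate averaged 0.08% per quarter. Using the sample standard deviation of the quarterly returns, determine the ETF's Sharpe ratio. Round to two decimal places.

Mean return r̄ = -4.30 / 6 = -0.7167%
Sample σ = √[Σ(r − r̄)² / 5] = √[90.5683 / 5] = √18.1137 = 4.2560%
Sharpe = (r̄ − rf) / σ = (-0.7167 − 0.08) / 4.2560 = -0.7967 / 4.2560 = -0.1872

-0.19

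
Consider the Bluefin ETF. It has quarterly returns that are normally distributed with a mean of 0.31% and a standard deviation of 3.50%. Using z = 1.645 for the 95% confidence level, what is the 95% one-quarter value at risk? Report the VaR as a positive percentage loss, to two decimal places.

5.45

VaR (as % loss) = −(μ − z·σ) = −(0.31% − 1.645 × 3.50%) = −(-5.4475%) = 5.4475%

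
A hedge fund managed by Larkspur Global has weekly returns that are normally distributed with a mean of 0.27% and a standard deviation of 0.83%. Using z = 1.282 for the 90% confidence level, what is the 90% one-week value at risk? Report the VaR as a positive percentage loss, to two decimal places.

0.79

VaR (as % loss) = −(μ − z·σ) = −(0.27% − 1.282 × 0.83%) = −(-0.79406%) = 0.79406%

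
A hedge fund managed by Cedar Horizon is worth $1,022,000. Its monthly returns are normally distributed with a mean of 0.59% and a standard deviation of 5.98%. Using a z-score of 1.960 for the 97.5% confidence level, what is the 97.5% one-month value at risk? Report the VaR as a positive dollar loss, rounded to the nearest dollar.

Return at the 97.5% tail: μ − z·σ = 0.59% − 1.960 × 5.98% = 0.59 − 11.7208 = -11.1308%
VaR = −(-11.1308%) × $1,022,000 = 11.1308% × $1,022,000 = $113,757

$113,757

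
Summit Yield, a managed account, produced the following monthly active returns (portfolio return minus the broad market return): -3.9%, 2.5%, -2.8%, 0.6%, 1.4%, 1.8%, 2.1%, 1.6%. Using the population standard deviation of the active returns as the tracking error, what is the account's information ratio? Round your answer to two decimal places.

r̄ = (-3.9 + 2.5 − 2.8 + 0.6 + 1.4 + 1.8 + 2.1 + 1.6) / 8 = 3.30 / 8 = 0.4125%
Σ(r − r̄)² = (-3.9 − 0.4125)² + (2.5 − 0.4125)² + (-2.8 − 0.4125)² + … = 40.4688
population σ = √(40.4688 / 8) = √5.0586 = 2.2491%
IR = r̄ / tracking error = 0.4125 / 2.2491 = 0.1834

0.18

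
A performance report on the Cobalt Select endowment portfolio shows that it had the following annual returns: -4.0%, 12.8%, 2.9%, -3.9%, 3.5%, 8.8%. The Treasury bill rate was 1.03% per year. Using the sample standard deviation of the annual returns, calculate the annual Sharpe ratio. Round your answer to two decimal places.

Mean return μ = 20.10 / 6 = 3.3500%
Σ(r − μ)² = 225.8150; sample σ = √(225.8150/5) = 6.7203%
Sharpe = (μ − rf) / σ = (3.3500 − 1.03) / 6.7203 = 2.3200 / 6.7203 = 0.3452

0.35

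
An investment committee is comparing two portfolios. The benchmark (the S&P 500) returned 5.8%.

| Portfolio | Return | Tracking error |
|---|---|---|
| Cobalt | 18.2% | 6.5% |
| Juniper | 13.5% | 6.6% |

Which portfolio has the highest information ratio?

Cobalt

Cobalt: IR = (18.2% − 5.8%) / 6.5% = 1.908
Juniper: IR = (13.5% − 5.8%) / 6.6% = 1.167
Highest: Cobalt (1.908).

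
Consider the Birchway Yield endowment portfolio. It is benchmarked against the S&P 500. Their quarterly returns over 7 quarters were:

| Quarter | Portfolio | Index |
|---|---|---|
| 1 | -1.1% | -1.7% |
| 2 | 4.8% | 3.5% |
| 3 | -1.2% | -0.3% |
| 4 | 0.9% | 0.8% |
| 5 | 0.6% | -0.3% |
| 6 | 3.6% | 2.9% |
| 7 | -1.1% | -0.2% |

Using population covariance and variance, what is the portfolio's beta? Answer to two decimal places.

1.22

r̄p = 0.9286%,  r̄m = 0.6714%
Cov = Σ(rp − r̄p)(rm − r̄m) / 7 = 3.6951
Var(rm) = Σ(rm − r̄m)² / 7 = 3.0363
β = Cov / Var = 3.6951 / 3.0363 = 1.2170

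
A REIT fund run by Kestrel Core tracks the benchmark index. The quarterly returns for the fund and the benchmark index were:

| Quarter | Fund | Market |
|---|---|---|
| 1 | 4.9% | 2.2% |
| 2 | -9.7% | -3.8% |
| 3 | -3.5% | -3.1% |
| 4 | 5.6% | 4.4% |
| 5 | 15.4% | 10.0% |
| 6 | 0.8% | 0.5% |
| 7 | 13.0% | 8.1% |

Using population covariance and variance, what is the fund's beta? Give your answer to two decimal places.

r̄p = 3.7857%,  r̄m = 2.6143%
Cov = Σ(rp − r̄p)(rm − r̄m) / 7 = 39.0788
Var(rm) = Σ(rm − r̄m)² / 7 = 23.7527
β = Cov / Var = 39.0788 / 23.7527 = 1.6452

1.65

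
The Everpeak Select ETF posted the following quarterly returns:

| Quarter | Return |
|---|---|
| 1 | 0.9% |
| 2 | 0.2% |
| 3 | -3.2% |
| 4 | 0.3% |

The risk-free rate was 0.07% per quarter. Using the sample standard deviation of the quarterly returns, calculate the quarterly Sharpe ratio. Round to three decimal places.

Mean return r̄ = -1.80 / 4 = -0.4500%
Sample σ = √[Σ(r − r̄)² / 3] = √[10.3700 / 3] = √3.4567 = 1.8592%
Sharpe = (r̄ − rf) / σ = (-0.4500 − 0.07) / 1.8592 = -0.5200 / 1.8592 = -0.2797

-0.280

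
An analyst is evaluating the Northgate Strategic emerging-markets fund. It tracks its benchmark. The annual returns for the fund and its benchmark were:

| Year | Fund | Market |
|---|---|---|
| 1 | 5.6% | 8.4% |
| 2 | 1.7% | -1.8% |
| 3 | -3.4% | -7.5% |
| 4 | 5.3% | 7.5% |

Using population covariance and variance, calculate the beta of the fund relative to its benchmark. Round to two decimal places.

0.54

r̄p = 2.3000%,  r̄m = 1.6500%
Cov = Σ(rp − r̄p)(rm − r̄m) / 4 = 23.5125
Var(rm) = Σ(rm − r̄m)² / 4 = 43.8525
β = Cov / Var = 23.5125 / 43.8525 = 0.5362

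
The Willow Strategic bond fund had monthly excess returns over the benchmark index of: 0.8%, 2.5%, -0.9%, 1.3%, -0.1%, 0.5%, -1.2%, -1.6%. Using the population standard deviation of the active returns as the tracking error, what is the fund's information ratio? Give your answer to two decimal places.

0.13

μ = (0.8 + 2.5 − 0.9 + 1.3 − 0.1 + 0.5 − 1.2 − 1.6) / 8 = 1.30 / 8 = 0.1625%
Σ(r − μ)² = (0.8 − 0.1625)² + (2.5 − 0.1625)² + (-0.9 − 0.1625)² + … = 13.4388
population σ = √(13.4388 / 8) = √1.6799 = 1.2961%
IR = μ / tracking error = 0.1625 / 1.2961 = 0.1254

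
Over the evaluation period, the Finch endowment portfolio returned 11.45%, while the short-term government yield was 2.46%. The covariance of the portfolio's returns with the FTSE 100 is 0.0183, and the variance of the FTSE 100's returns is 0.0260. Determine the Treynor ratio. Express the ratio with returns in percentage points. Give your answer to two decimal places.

β = Cov / Var = 0.0183 / 0.0260 = 0.7038
Treynor = (Rp − Rf) / β = (11.45% − 2.46%) / 0.7038 = 8.99 / 0.7038 = 12.7735

12.77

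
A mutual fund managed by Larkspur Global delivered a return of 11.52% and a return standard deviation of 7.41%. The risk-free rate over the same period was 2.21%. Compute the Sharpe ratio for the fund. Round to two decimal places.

1.26

Sharpe = (Rp − Rf) / σp = (11.52% − 2.21%) / 7.41% = 9.31% / 7.41% = 1.2564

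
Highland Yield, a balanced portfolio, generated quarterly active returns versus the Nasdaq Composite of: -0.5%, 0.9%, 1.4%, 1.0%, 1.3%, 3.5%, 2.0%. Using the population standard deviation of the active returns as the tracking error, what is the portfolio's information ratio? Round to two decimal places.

r̄ = (-0.5 + 0.9 + 1.4 + 1 + 1.3 + 3.5 + 2) / 7 = 9.60 / 7 = 1.3714%
Population std dev = √[8.7943 / 7] = 1.1209%
IR = r̄ / tracking error = 1.3714 / 1.1209 = 1.2235

1.22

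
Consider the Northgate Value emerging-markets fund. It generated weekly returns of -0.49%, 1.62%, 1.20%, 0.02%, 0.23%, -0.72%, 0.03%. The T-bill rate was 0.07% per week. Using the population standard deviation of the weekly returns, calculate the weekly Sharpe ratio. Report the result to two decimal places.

0.25

μ = (-0.49 + 1.62 + 1.2 + 0.02 + 0.23 − 0.72 + 0.03) / 7 = 1.890 / 7 = 0.2700%
Population σ = √[Σ(r − μ)² / 7] = √[4.3668 / 7] = √0.6238 = 0.7898%
Sharpe = (μ − rf) / σ = (0.2700 − 0.07) / 0.7898 = 0.2000 / 0.7898 = 0.2532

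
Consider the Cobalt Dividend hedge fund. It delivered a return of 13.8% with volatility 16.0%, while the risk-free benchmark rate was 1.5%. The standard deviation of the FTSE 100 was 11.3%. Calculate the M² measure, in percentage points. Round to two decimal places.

Sharpe = (Rp − Rf) / σp = (13.8% − 1.5%) / 16.0% = 0.7688
M² = Rf + Sharpe × σm = 1.5% + 0.7688 × 11.3% = 10.1874%

10.19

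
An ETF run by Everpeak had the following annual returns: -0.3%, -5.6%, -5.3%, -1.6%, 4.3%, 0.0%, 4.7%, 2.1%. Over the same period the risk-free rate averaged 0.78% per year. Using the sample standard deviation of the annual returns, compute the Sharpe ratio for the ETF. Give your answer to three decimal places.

Mean return r̄ = -1.70 / 8 = -0.2125%
Sample std dev = √[106.7288 / 7] = 3.9047%
Sharpe = (r̄ − rf) / σ = (-0.2125 − 0.78) / 3.9047 = -0.9925 / 3.9047 = -0.2542

-0.254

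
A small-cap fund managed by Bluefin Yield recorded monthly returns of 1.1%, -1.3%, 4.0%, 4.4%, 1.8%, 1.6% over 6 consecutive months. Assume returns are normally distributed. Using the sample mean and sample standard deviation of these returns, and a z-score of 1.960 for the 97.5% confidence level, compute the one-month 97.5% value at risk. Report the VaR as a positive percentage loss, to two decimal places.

μ = (1.1 − 1.3 + 4 + 4.4 + 1.8 + 1.6) / 6 = 1.9333%
Sample std dev = √[21.6333 / 5] = 2.0801%
VaR = −(μ − z·σ) = −(1.9333 − 1.960 × 2.0801) = −(-2.1437) = 2.1437%

2.14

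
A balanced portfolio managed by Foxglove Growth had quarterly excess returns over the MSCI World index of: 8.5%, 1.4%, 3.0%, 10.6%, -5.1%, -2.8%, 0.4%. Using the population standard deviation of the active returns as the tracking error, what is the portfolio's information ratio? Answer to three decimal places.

r̄ = (8.5 + 1.4 + 3 + 10.6 − 5.1 − 2.8 + 0.4) / 7 = 16.00 / 7 = 2.2857%
Σ(r − r̄)² = (8.5 − 2.2857)² + (1.4 − 2.2857)² + (3 − 2.2857)² + … = 193.0086
population σ = √(193.0086 / 7) = √27.5727 = 5.2510%
IR = r̄ / tracking error = 2.2857 / 5.2510 = 0.4353

0.435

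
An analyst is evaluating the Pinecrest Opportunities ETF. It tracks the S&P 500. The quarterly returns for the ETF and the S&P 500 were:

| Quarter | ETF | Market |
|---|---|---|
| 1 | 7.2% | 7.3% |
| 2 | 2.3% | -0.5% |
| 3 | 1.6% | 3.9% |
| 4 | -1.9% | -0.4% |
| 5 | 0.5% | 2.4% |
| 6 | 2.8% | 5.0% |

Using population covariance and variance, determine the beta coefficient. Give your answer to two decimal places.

r̄p = 2.0833%,  r̄m = 2.9500%
Cov = Σ(rp − r̄p)(rm − r̄m) / 6 = 6.1225
Var(rm) = Σ(rm − r̄m)² / 6 = 7.9092
β = Cov / Var = 6.1225 / 7.9092 = 0.7741

0.77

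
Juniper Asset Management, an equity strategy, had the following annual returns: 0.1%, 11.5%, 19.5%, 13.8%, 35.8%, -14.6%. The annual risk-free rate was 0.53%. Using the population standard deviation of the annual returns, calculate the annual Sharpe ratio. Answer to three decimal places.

μ = (0.1 + 11.5 + 19.5 + 13.8 + 35.8 − 14.6) / 6 = 11.0167%
Σ(r − μ)² = (0.1 − 11.0167)² + (11.5 − 11.0167)² + (19.5 − 11.0167)² + … = 1469.5483
σ = √[1469.5483 / 6] = 15.6501%
Sharpe = (μ − rf) / σ = (11.0167 − 0.53) / 15.6501 = 10.4867 / 15.6501 = 0.6701

0.670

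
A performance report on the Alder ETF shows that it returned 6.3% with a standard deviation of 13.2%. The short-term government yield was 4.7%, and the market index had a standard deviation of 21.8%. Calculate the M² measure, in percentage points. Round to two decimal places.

Sharpe = (Rp − Rf) / σp = (6.3% − 4.7%) / 13.2% = 0.1212
M² = Rf + Sharpe × σm = 4.7% + 0.1212 × 21.8% = 7.3422%

7.34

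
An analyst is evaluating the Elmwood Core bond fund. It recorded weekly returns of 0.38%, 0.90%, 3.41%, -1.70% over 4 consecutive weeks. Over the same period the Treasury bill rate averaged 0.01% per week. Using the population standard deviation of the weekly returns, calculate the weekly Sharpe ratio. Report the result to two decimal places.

0.41

r̄ = (0.38 + 0.9 + 3.41 − 1.7) / 4 = 2.990 / 4 = 0.7475%
Σ(r − r̄)² = 13.2375; population σ = √(13.2375/4) = 1.8192%
Sharpe = (r̄ − rf) / σ = (0.7475 − 0.01) / 1.8192 = 0.7375 / 1.8192 = 0.4054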